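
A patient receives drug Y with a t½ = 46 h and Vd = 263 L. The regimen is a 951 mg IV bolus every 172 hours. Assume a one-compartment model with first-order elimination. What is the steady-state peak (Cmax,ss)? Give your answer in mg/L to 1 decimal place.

k = ln2/t½ = ln2/46 ≈ 0.015068 h⁻¹; fraction remaining f = e^(−kτ) = e^(−0.015068×172) ≈ 0.0749.
Accumulation ratio R = 1/(1 − f) ≈ 1/0.9251 ≈ 1.0810.
Each bolus raises the concentration by D/Vd = 951/263 ≈ 3.616 mg/L.
Steady-state peak Cmax,ss = C₀·R ≈ 3.616 × 1.0810 ≈ 3.909 mg/L.

3.9 mg/L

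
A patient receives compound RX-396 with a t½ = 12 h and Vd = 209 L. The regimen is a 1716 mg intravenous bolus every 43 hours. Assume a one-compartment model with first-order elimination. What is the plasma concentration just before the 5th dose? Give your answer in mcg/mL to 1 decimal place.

0.7 mcg/mL

f = (1/2)^(τ/t½) = (1/2)^(43/12) ≈ 0.0834.
C₀ = D/Vd = 1716/209 ≈ 8.211 mcg/mL.
Before the 5th dose, 4 doses have been given. Superposition: Cmin = C₀·(f + f² + … + f^4).
≈ 8.211 × (0.0834 + 0.0070 + 0.0006 + 0.0000) ≈ 8.211 × 0.0910 ≈ 0.747 mcg/mL.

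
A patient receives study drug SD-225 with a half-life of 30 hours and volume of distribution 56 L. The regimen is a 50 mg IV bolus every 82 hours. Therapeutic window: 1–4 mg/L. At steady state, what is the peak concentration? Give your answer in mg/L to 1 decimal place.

1.1 mg/L

k = ln2/t½ = ln2/30 ≈ 0.023105 h⁻¹; fraction remaining f = e^(−kτ) = e^(−0.023105×82) ≈ 0.1504.
At steady state, accumulation factor R = 1/(1 − e^(−kτ)) ≈ 1.1770.
Single-dose peak C₀ = D/Vd = 50/56 ≈ 0.893 mg/L.
Steady-state peak Cmax,ss = C₀·R ≈ 0.893 × 1.1770 ≈ 1.051 mg/L.
Peak 1.1 mg/L vs MTC 4 mg/L: below toxic threshold.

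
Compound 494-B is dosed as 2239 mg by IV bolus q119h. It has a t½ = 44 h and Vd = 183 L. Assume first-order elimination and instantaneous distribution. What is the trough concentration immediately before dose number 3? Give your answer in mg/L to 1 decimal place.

f = (1/2)^(τ/t½) = (1/2)^(119/44) ≈ 0.1534.
C₀ = D/Vd = 2239/183 ≈ 12.235 mg/L.
Before the 3rd dose, 2 doses have been given. Superposition: Cmin = C₀·(f + f²).
≈ 12.235 × (0.1534 + 0.0235) ≈ 12.235 × 0.1769 ≈ 2.164 mg/L.

2.2 mg/L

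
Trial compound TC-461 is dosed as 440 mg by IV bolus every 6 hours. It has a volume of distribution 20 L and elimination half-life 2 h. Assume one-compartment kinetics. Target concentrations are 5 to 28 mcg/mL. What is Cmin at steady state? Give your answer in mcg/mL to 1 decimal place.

3.1 mcg/mL

The dosing interval is 3 half-lives, so f = 2^(−3) = 0.125.
At steady state, R = 1/(1 − 0.125) = 8/7.
Single-dose peak C₀ = D/Vd = 440/20 = 22 mcg/mL.
Steady-state peak Cmax,ss = C₀·R = 22 × 8/7 ≈ 25.143 mcg/mL.
Steady-state trough Cmin,ss = Cmax,ss·f ≈ 25.143 × 0.125 ≈ 3.143 mcg/mL.
Trough 3.1 mcg/mL vs MEC 5 mcg/mL: subtherapeutic.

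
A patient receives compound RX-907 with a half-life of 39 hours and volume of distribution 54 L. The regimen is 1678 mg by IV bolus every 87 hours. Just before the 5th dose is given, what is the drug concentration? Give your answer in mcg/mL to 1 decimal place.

8.4 mcg/mL

f = (1/2)^(τ/t½) = (1/2)^(87/39) ≈ 0.2130.
C₀ = D/Vd = 1678/54 ≈ 31.074 mcg/mL.
Before the 5th dose, 4 doses have been given. Superposition: Cmin = C₀·(f + f² + … + f^4).
≈ 31.074 × (0.2130 + 0.0454 + 0.0097 + 0.0021) ≈ 31.074 × 0.2702 ≈ 8.396 mcg/mL.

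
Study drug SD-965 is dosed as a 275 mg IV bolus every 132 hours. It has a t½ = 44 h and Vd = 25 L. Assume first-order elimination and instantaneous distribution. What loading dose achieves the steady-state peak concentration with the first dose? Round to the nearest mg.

314 mg

f = (1/2)^(132/44) ≈ 0.125000; accumulation ratio R = 1/(1−f) ≈ 1.14286.
Loading dose to hit Cmax,ss on first dose: D_load = D_maint·R ≈ 275 × 1.14286 ≈ 314.29 mg.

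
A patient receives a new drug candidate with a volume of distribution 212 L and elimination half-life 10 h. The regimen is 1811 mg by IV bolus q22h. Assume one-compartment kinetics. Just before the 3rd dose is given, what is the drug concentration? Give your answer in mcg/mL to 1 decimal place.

2.3 mcg/mL

f = (1/2)^(τ/t½) = (1/2)^(22/10) ≈ 0.2176.
C₀ = D/Vd = 1811/212 ≈ 8.542 mcg/mL.
Before the 3rd dose, 2 doses have been given. Superposition: Cmin = C₀·(f + f²).
≈ 8.542 × (0.2176 + 0.0473) ≈ 8.542 × 0.2649 ≈ 2.263 mcg/mL.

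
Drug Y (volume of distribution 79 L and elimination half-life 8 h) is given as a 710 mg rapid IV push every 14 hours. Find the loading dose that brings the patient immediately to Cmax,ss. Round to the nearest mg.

1010 mg

f = (1/2)^(14/8) ≈ 0.297302; accumulation ratio R = 1/(1−f) ≈ 1.42309.
Loading dose to hit Cmax,ss on first dose: D_load = D_maint·R ≈ 710 × 1.42309 ≈ 1010.39 mg.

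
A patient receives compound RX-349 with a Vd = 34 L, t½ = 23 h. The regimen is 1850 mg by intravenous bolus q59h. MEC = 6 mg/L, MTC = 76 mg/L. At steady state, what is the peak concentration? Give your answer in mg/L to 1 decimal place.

Over one 59-h interval, 59/23 ≈ 2.5652 half-lives elapse, leaving f ≈ 0.1690 of each dose.
Accumulation ratio R = 1/(1 − f) ≈ 1/0.8310 ≈ 1.2034.
Each bolus raises the concentration by D/Vd = 1850/34 ≈ 54.412 mg/L.
Steady-state peak Cmax,ss = C₀·R ≈ 54.412 × 1.2034 ≈ 65.479 mg/L.
Peak 65.5 mg/L vs MTC 76 mg/L: below toxic threshold.

65.5 mg/L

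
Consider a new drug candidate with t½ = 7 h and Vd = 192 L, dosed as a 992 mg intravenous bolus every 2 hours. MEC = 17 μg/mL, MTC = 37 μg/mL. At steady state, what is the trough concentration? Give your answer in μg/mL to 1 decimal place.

23.6 μg/mL

Over one 2-h interval, 2/7 ≈ 0.28571 half-lives elapse, leaving f ≈ 0.8203 of each dose.
At steady state, accumulation factor R = 1/(1 − e^(−kτ)) ≈ 5.5648.
Single-dose peak C₀ = D/Vd = 992/192 ≈ 5.167 μg/mL.
Cmax,ss = C₀/(1 − f) ≈ 5.167/0.1797 ≈ 28.753 μg/mL.
One interval later, Cmin,ss = Cmax,ss·e^(−kτ) ≈ 28.753 × 0.8203 ≈ 23.586 μg/mL.
Trough 23.6 μg/mL vs MEC 17 μg/mL: adequate.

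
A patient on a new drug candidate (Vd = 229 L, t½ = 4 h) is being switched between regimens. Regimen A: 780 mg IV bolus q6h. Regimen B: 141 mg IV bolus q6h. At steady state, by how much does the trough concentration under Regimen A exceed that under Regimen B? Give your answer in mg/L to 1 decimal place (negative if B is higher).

Regimen A: f = (1/2)^(6/4) ≈ 0.3536; Cmin,ss = (780/229)·f/(1−f) ≈ 1.863 mg/L.
Regimen B: f = (1/2)^(6/4) ≈ 0.3536; Cmin,ss = (141/229)·f/(1−f) ≈ 0.337 mg/L.
Difference ≈ 1.863 − 0.337 ≈ 1.526 mg/L.

1.5 mg/L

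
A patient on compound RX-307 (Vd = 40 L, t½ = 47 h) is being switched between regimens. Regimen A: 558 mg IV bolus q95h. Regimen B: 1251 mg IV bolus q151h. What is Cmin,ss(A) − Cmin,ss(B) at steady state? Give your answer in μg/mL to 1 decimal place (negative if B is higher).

Regimen A: f = (1/2)^(95/47) ≈ 0.2463; Cmin,ss = (558/40)·f/(1−f) ≈ 4.559 μg/mL.
Regimen B: f = (1/2)^(151/47) ≈ 0.1079; Cmin,ss = (1251/40)·f/(1−f) ≈ 3.783 μg/mL.
Difference ≈ 4.559 − 3.783 ≈ 0.776 μg/mL.

0.8 μg/mL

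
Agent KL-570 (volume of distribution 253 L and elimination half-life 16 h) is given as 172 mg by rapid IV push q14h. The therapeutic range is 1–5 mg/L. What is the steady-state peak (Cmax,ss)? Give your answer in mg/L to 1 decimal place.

τ/t½ = 14/16 ≈ 0.875, so fraction remaining f = (1/2)^(14/16) ≈ 0.5453.
At steady state, accumulation factor R = 1/(1 − e^(−kτ)) ≈ 2.1993.
Each bolus raises the concentration by D/Vd = 172/253 ≈ 0.680 mg/L.
Steady-state peak Cmax,ss = C₀·R ≈ 0.680 × 2.1993 ≈ 1.496 mg/L.
Peak 1.5 mg/L vs MTC 5 mg/L: below toxic threshold.

1.5 mg/L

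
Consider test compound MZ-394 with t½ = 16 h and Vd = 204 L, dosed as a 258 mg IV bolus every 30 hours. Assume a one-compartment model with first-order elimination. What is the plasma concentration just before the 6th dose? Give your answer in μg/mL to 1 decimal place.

0.5 μg/mL

f = (1/2)^(τ/t½) = (1/2)^(30/16) ≈ 0.2726.
C₀ = D/Vd = 258/204 ≈ 1.265 μg/mL.
Before the 6th dose, 5 doses have been given. Superposition: Cmin = C₀·(f + f² + … + f^5).
≈ 1.265 × (0.2726 + 0.0743 + 0.0203 + 0.0055 + 0.0015) ≈ 1.265 × 0.3742 ≈ 0.473 μg/mL.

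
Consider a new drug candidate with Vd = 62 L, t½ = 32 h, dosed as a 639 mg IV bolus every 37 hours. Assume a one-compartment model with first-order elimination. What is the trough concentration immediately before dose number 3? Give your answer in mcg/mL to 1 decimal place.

6.7 mcg/mL

f = (1/2)^(τ/t½) = (1/2)^(37/32) ≈ 0.4487.
C₀ = D/Vd = 639/62 ≈ 10.306 mcg/mL.
Before the 3rd dose, 2 doses have been given. Superposition: Cmin = C₀·(f + f²).
≈ 10.306 × (0.4487 + 0.2013) ≈ 10.306 × 0.6500 ≈ 6.699 mcg/mL.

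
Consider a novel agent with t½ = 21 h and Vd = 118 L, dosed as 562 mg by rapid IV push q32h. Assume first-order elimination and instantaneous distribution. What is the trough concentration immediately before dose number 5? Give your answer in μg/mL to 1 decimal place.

2.5 μg/mL

f = (1/2)^(τ/t½) = (1/2)^(32/21) ≈ 0.3478.
C₀ = D/Vd = 562/118 ≈ 4.763 μg/mL.
Before the 5th dose, 4 doses have been given. Superposition: Cmin = C₀·(f + f² + … + f^4).
≈ 4.763 × (0.3478 + 0.1210 + 0.0421 + 0.0146) ≈ 4.763 × 0.5255 ≈ 2.503 μg/mL.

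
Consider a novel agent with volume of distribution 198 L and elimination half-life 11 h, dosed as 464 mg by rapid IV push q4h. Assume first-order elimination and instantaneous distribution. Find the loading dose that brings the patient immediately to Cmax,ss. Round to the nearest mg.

2083 mg

f = (1/2)^(4/11) ≈ 0.777203; accumulation ratio R = 1/(1−f) ≈ 4.48839.
Loading dose to hit Cmax,ss on first dose: D_load = D_maint·R ≈ 464 × 4.48839 ≈ 2082.61 mg.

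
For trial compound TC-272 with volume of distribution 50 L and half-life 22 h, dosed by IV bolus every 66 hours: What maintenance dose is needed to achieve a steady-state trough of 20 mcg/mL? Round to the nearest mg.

τ/t½ = 66/22 ≈ 3, so f = (1/2)^(66/22) ≈ 0.125000.
Cmin,ss = (D/Vd)·f/(1−f), so D = Cmin,ss·Vd·(1−f)/f.
D = 20 × 50 × (1−f)/f ≈ 20 × 50 × 7.00000 ≈ 7000.00 mg.

7000 mg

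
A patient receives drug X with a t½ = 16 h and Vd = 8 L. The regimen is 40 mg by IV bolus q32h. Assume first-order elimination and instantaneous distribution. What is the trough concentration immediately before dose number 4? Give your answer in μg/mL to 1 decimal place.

1.6 μg/mL

f = (1/2)^(τ/t½) = (1/2)^(32/16) ≈ 0.2500.
C₀ = D/Vd = 40/8 ≈ 5.000 μg/mL.
Before the 4th dose, 3 doses have been given. Superposition: Cmin = C₀·(f + f² + … + f^3).
≈ 5.000 × (0.2500 + 0.0625 + 0.0156) ≈ 5.000 × 0.3281 ≈ 1.641 μg/mL.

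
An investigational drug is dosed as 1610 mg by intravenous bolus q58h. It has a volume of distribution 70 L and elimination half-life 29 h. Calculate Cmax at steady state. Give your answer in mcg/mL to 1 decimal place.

30.7 mcg/mL

The dosing interval is 2 half-lives, so f = 2^(−2) = 0.25.
Accumulation ratio R = 1/(1 − f) = 1/0.75 = 4/3.
Single-dose peak C₀ = D/Vd = 1610/70 = 23 mcg/mL.
Steady-state peak Cmax,ss = C₀·R = 23 × 4/3 ≈ 30.667 mcg/mL.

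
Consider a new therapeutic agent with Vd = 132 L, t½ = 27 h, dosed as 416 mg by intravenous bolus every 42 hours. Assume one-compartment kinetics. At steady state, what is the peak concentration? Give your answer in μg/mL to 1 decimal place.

4.8 μg/mL

k = ln2/t½ = ln2/27 ≈ 0.025672 h⁻¹; fraction remaining f = e^(−kτ) = e^(−0.025672×42) ≈ 0.3402.
At steady state, accumulation factor R = 1/(1 − e^(−kτ)) ≈ 1.5156.
Single-dose peak C₀ = D/Vd = 416/132 ≈ 3.152 μg/mL.
Steady-state peak Cmax,ss = C₀·R ≈ 3.152 × 1.5156 ≈ 4.777 μg/mL.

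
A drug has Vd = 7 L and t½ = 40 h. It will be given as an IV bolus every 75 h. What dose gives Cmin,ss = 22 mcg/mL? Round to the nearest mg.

τ/t½ = 75/40 ≈ 1.875, so f = (1/2)^(75/40) ≈ 0.272627.
Cmin,ss = (D/Vd)·f/(1−f), so D = Cmin,ss·Vd·(1−f)/f.
D = 22 × 7 × (1−f)/f ≈ 22 × 7 × 2.66802 ≈ 410.88 mg.

411 mg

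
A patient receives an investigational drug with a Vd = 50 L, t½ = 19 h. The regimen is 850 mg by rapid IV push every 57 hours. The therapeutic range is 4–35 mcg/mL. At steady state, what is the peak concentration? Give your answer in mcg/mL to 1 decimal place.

19.4 mcg/mL

τ = 57 h = 3 half-lives, so f = (1/2)^3 = 0.125.
Accumulation ratio R = 1/(1 − f) = 1/0.875 = 8/7.
Single-dose peak C₀ = D/Vd = 850/50 = 17 mcg/mL.
Steady-state peak Cmax,ss = C₀·R = 17 × 8/7 ≈ 19.429 mcg/mL.
Peak 19.4 mcg/mL vs MTC 35 mcg/mL: below toxic threshold.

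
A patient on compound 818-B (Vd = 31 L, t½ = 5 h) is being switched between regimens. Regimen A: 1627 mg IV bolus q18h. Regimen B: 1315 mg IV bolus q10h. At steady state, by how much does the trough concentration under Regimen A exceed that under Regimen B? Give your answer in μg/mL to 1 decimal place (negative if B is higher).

Regimen A: f = (1/2)^(18/5) ≈ 0.0825; Cmin,ss = (1627/31)·f/(1−f) ≈ 4.719 μg/mL.
Regimen B: f = (1/2)^(10/5) ≈ 0.2500; Cmin,ss = (1315/31)·f/(1−f) ≈ 14.140 μg/mL.
Difference ≈ 4.719 − 14.140 ≈ -9.421 μg/mL.

-9.4 μg/mL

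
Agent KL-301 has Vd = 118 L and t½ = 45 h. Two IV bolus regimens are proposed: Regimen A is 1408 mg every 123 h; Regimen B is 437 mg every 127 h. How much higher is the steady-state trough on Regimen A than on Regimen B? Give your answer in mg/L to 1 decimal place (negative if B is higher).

1.5 mg/L

Regimen A: f = (1/2)^(123/45) ≈ 0.1504; Cmin,ss = (1408/118)·f/(1−f) ≈ 2.112 mg/L.
Regimen B: f = (1/2)^(127/45) ≈ 0.1414; Cmin,ss = (437/118)·f/(1−f) ≈ 0.610 mg/L.
Difference ≈ 2.112 − 0.610 ≈ 1.502 mg/L.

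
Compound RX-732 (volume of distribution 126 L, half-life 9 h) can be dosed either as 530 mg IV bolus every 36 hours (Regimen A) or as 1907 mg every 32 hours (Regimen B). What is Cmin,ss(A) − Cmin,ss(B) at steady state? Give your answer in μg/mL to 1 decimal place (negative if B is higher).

-1.1 μg/mL

Regimen A: f = (1/2)^(36/9) ≈ 0.0625; Cmin,ss = (530/126)·f/(1−f) ≈ 0.280 μg/mL.
Regimen B: f = (1/2)^(32/9) ≈ 0.0850; Cmin,ss = (1907/126)·f/(1−f) ≈ 1.406 μg/mL.
Difference ≈ 0.280 − 1.406 ≈ -1.126 μg/mL.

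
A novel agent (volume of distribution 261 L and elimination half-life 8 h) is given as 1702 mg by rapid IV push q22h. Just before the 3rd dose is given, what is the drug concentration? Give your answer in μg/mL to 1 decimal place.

1.1 μg/mL

f = (1/2)^(τ/t½) = (1/2)^(22/8) ≈ 0.1487.
C₀ = D/Vd = 1702/261 ≈ 6.521 μg/mL.
Before the 3rd dose, 2 doses have been given. Superposition: Cmin = C₀·(f + f²).
≈ 6.521 × (0.1487 + 0.0221) ≈ 6.521 × 0.1708 ≈ 1.114 μg/mL.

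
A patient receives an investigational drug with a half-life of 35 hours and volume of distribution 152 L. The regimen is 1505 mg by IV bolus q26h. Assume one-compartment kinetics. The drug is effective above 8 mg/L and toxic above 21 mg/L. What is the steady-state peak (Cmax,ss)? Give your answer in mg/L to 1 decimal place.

k = ln2/t½ = ln2/35 ≈ 0.019804 h⁻¹; fraction remaining f = e^(−kτ) = e^(−0.019804×26) ≈ 0.5976.
Accumulation ratio R = 1/(1 − f) ≈ 1/0.4024 ≈ 2.4851.
Each bolus raises the concentration by D/Vd = 1505/152 ≈ 9.901 mg/L.
Steady-state peak Cmax,ss = C₀·R ≈ 9.901 × 2.4851 ≈ 24.605 mg/L.
Peak 24.6 mg/L vs MTC 21 mg/L: exceeds toxic threshold.

24.6 mg/L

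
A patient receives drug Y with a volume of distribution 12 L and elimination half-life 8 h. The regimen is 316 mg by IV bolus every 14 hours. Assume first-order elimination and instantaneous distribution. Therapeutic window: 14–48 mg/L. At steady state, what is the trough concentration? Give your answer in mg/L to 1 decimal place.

τ/t½ = 14/8 ≈ 1.75, so fraction remaining f = (1/2)^(14/8) ≈ 0.2973.
Accumulation ratio R = 1/(1 − f) ≈ 1/0.7027 ≈ 1.4231.
Each bolus raises the concentration by D/Vd = 316/12 ≈ 26.333 mg/L.
Cmax,ss = C₀/(1 − f) ≈ 26.333/0.7027 ≈ 37.474 mg/L.
One interval later, Cmin,ss = Cmax,ss·e^(−kτ) ≈ 37.474 × 0.2973 ≈ 11.141 mg/L.
Trough 11.1 mg/L vs MEC 14 mg/L: subtherapeutic.

11.1 mg/L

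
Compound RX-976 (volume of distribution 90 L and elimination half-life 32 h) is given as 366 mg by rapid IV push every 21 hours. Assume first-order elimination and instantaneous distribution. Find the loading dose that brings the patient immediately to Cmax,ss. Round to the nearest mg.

f = (1/2)^(21/32) ≈ 0.634525; accumulation ratio R = 1/(1−f) ≈ 2.73617.
Loading dose to hit Cmax,ss on first dose: D_load = D_maint·R ≈ 366 × 2.73617 ≈ 1001.44 mg.

1001 mg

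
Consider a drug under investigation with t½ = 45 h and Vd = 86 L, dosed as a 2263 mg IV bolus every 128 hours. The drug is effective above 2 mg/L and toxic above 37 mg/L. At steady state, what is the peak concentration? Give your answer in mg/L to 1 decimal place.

30.6 mg/L

τ/t½ = 128/45 ≈ 2.8444, so fraction remaining f = (1/2)^(128/45) ≈ 0.1392.
At steady state, accumulation factor R = 1/(1 − e^(−kτ)) ≈ 1.1617.
Single-dose peak C₀ = D/Vd = 2263/86 ≈ 26.314 mg/L.
Steady-state peak Cmax,ss = C₀·R ≈ 26.314 × 1.1617 ≈ 30.569 mg/L.
Peak 30.6 mg/L vs MTC 37 mg/L: below toxic threshold.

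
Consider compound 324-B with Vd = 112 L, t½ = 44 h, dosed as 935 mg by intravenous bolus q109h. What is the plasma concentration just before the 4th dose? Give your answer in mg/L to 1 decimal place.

1.8 mg/L

f = (1/2)^(τ/t½) = (1/2)^(109/44) ≈ 0.1796.
C₀ = D/Vd = 935/112 ≈ 8.348 mg/L.
Before the 4th dose, 3 doses have been given. Superposition: Cmin = C₀·(f + f² + … + f^3).
≈ 8.348 × (0.1796 + 0.0323 + 0.0058) ≈ 8.348 × 0.2177 ≈ 1.817 mg/L.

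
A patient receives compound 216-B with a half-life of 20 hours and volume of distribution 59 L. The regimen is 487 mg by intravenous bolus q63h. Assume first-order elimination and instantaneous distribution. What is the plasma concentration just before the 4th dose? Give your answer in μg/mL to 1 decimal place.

f = (1/2)^(τ/t½) = (1/2)^(63/20) ≈ 0.1127.
C₀ = D/Vd = 487/59 ≈ 8.254 μg/mL.
Before the 4th dose, 3 doses have been given. Superposition: Cmin = C₀·(f + f² + … + f^3).
≈ 8.254 × (0.1127 + 0.0127 + 0.0014) ≈ 8.254 × 0.1268 ≈ 1.047 μg/mL.

1.0 μg/mL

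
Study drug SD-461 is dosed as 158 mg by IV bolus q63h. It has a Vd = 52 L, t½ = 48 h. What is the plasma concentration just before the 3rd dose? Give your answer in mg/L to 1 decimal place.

1.7 mg/L

f = (1/2)^(τ/t½) = (1/2)^(63/48) ≈ 0.4026.
C₀ = D/Vd = 158/52 ≈ 3.038 mg/L.
Before the 3rd dose, 2 doses have been given. Superposition: Cmin = C₀·(f + f²).
≈ 3.038 × (0.4026 + 0.1621) ≈ 3.038 × 0.5647 ≈ 1.716 mg/L.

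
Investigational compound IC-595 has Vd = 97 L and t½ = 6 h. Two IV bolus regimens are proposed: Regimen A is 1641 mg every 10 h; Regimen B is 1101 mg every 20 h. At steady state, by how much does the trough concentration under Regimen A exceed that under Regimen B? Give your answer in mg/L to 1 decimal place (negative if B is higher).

Regimen A: f = (1/2)^(10/6) ≈ 0.3150; Cmin,ss = (1641/97)·f/(1−f) ≈ 7.780 mg/L.
Regimen B: f = (1/2)^(20/6) ≈ 0.0992; Cmin,ss = (1101/97)·f/(1−f) ≈ 1.250 mg/L.
Difference ≈ 7.780 − 1.250 ≈ 6.530 mg/L.

6.5 mg/L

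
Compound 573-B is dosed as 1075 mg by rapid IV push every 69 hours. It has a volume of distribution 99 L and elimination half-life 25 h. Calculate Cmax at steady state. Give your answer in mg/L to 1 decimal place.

12.7 mg/L

τ/t½ = 69/25 ≈ 2.76, so fraction remaining f = (1/2)^(69/25) ≈ 0.1476.
Accumulation ratio R = 1/(1 − f) ≈ 1/0.8524 ≈ 1.1732.
Each bolus raises the concentration by D/Vd = 1075/99 ≈ 10.859 mg/L.
Steady-state peak Cmax,ss = C₀·R ≈ 10.859 × 1.1732 ≈ 12.740 mg/L.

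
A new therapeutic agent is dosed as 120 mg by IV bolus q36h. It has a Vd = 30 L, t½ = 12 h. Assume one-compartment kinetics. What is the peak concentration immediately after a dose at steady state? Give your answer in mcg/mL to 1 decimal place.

τ = 36 h = 3 half-lives, so f = (1/2)^3 = 0.125.
Accumulation ratio R = 1/(1 − f) = 1/0.875 = 8/7.
Single-dose peak C₀ = D/Vd = 120/30 = 4 mcg/mL.
Steady-state peak Cmax,ss = C₀·R = 4 × 8/7 ≈ 4.571 mcg/mL.

4.6 mcg/mL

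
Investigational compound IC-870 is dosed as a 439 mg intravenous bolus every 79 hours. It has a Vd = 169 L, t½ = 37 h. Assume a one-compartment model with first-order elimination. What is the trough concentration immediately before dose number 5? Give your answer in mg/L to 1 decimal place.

0.8 mg/L

f = (1/2)^(τ/t½) = (1/2)^(79/37) ≈ 0.2276.
C₀ = D/Vd = 439/169 ≈ 2.598 mg/L.
Before the 5th dose, 4 doses have been given. Superposition: Cmin = C₀·(f + f² + … + f^4).
≈ 2.598 × (0.2276 + 0.0518 + 0.0118 + 0.0027) ≈ 2.598 × 0.2939 ≈ 0.764 mg/L.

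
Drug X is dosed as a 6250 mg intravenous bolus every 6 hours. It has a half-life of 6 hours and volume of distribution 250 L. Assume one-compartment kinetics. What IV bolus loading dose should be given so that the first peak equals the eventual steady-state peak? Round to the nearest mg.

12500 mg

f = (1/2)^(6/6) ≈ 0.500000; accumulation ratio R = 1/(1−f) ≈ 2.00000.
Loading dose to hit Cmax,ss on first dose: D_load = D_maint·R ≈ 6250 × 2.00000 ≈ 12500.00 mg.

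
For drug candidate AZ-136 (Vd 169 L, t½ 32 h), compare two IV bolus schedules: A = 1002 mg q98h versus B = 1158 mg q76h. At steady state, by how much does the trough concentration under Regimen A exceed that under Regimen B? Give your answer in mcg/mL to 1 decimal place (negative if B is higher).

-0.8 mcg/mL

Regimen A: f = (1/2)^(98/32) ≈ 0.1197; Cmin,ss = (1002/169)·f/(1−f) ≈ 0.806 mcg/mL.
Regimen B: f = (1/2)^(76/32) ≈ 0.1928; Cmin,ss = (1158/169)·f/(1−f) ≈ 1.637 mcg/mL.
Difference ≈ 0.806 − 1.637 ≈ -0.831 mcg/mL.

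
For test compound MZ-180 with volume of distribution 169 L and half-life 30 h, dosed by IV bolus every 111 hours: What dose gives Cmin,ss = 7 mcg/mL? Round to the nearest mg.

14191 mg

τ/t½ = 111/30 ≈ 3.7, so f = (1/2)^(111/30) ≈ 0.076947.
Cmin,ss = (D/Vd)·f/(1−f), so D = Cmin,ss·Vd·(1−f)/f.
D = 7 × 169 × (1−f)/f ≈ 7 × 169 × 11.99596 ≈ 14191.22 mg.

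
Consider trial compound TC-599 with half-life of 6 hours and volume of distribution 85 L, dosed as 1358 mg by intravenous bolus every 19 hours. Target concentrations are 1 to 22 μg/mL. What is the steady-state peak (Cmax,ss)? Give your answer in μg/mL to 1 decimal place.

18.0 μg/mL

k = ln2/t½ = ln2/6 ≈ 0.115525 h⁻¹; fraction remaining f = e^(−kτ) = e^(−0.115525×19) ≈ 0.1114.
Accumulation ratio R = 1/(1 − f) ≈ 1/0.8886 ≈ 1.1254.
Each bolus raises the concentration by D/Vd = 1358/85 ≈ 15.976 μg/mL.
Cmax,ss = C₀/(1 − f) ≈ 15.976/0.8886 ≈ 17.979 μg/mL.
Peak 18.0 μg/mL vs MTC 22 μg/mL: below toxic threshold.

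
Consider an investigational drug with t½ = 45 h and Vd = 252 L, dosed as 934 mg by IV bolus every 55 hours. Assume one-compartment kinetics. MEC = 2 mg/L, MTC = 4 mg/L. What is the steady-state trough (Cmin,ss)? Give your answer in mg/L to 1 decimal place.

Over one 55-h interval, 55/45 ≈ 1.2222 half-lives elapse, leaving f ≈ 0.4286 of each dose.
At steady state, accumulation factor R = 1/(1 − e^(−kτ)) ≈ 1.7501.
Single-dose peak C₀ = D/Vd = 934/252 ≈ 3.706 mg/L.
Cmax,ss = C₀/(1 − f) ≈ 3.706/0.5714 ≈ 6.486 mg/L.
Steady-state trough Cmin,ss = Cmax,ss·f ≈ 6.486 × 0.4286 ≈ 2.780 mg/L.
Trough 2.8 mg/L vs MEC 2 mg/L: adequate.

2.8 mg/L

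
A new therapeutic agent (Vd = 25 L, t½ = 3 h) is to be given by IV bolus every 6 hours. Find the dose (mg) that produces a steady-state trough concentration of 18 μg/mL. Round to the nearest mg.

τ/t½ = 6/3 ≈ 2, so f = (1/2)^(6/3) ≈ 0.250000.
Cmin,ss = (D/Vd)·f/(1−f), so D = Cmin,ss·Vd·(1−f)/f.
D = 18 × 25 × (1−f)/f ≈ 18 × 25 × 3.00000 ≈ 1350.00 mg.

1350 mg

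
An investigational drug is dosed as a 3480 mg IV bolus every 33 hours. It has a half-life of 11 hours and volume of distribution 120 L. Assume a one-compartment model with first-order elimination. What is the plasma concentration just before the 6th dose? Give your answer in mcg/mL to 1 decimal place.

f = (1/2)^(τ/t½) = (1/2)^(33/11) ≈ 0.1250.
C₀ = D/Vd = 3480/120 ≈ 29.000 mcg/mL.
Before the 6th dose, 5 doses have been given. Superposition: Cmin = C₀·(f + f² + … + f^5).
≈ 29.000 × (0.1250 + 0.0156 + 0.0020 + 0.0002 + 0.0000) ≈ 29.000 × 0.1428 ≈ 4.141 mcg/mL.

4.1 mcg/mL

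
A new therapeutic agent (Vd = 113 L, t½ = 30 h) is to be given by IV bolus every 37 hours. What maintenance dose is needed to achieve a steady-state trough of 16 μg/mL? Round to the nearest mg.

2443 mg

τ/t½ = 37/30 ≈ 1.2333, so f = (1/2)^(37/30) ≈ 0.425334.
Cmin,ss = (D/Vd)·f/(1−f), so D = Cmin,ss·Vd·(1−f)/f.
D = 16 × 113 × (1−f)/f ≈ 16 × 113 × 1.35109 ≈ 2442.77 mg.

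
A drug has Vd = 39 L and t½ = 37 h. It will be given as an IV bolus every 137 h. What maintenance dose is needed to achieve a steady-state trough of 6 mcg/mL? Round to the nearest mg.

τ/t½ = 137/37 ≈ 3.7027, so f = (1/2)^(137/37) ≈ 0.076803.
Cmin,ss = (D/Vd)·f/(1−f), so D = Cmin,ss·Vd·(1−f)/f.
D = 6 × 39 × (1−f)/f ≈ 6 × 39 × 12.02032 ≈ 2812.75 mg.

2813 mg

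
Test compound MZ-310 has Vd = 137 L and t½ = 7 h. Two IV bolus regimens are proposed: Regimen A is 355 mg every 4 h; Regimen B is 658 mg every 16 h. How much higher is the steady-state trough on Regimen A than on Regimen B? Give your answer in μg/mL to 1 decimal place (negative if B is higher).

Regimen A: f = (1/2)^(4/7) ≈ 0.6730; Cmin,ss = (355/137)·f/(1−f) ≈ 5.333 μg/mL.
Regimen B: f = (1/2)^(16/7) ≈ 0.2051; Cmin,ss = (658/137)·f/(1−f) ≈ 1.239 μg/mL.
Difference ≈ 5.333 − 1.239 ≈ 4.094 μg/mL.

4.1 μg/mL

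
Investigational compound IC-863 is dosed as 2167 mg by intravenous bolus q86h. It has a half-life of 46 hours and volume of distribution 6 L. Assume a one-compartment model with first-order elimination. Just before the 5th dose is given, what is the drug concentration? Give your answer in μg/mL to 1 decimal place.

f = (1/2)^(τ/t½) = (1/2)^(86/46) ≈ 0.2737.
C₀ = D/Vd = 2167/6 ≈ 361.167 μg/mL.
Before the 5th dose, 4 doses have been given. Superposition: Cmin = C₀·(f + f² + … + f^4).
≈ 361.167 × (0.2737 + 0.0749 + 0.0205 + 0.0056) ≈ 361.167 × 0.3747 ≈ 135.329 μg/mL.

135.3 μg/mL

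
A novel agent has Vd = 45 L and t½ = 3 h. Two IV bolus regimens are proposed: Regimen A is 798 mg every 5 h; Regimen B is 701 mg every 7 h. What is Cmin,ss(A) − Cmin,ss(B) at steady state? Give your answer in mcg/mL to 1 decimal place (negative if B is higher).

4.3 mcg/mL

Regimen A: f = (1/2)^(5/3) ≈ 0.3150; Cmin,ss = (798/45)·f/(1−f) ≈ 8.155 mcg/mL.
Regimen B: f = (1/2)^(7/3) ≈ 0.1984; Cmin,ss = (701/45)·f/(1−f) ≈ 3.856 mcg/mL.
Difference ≈ 8.155 − 3.856 ≈ 4.299 mcg/mL.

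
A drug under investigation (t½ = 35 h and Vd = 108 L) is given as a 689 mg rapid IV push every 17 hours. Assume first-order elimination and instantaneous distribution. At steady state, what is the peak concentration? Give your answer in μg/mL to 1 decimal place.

22.3 μg/mL

Over one 17-h interval, 17/35 ≈ 0.48571 half-lives elapse, leaving f ≈ 0.7141 of each dose.
Accumulation ratio R = 1/(1 − f) ≈ 1/0.2859 ≈ 3.4977.
Each bolus raises the concentration by D/Vd = 689/108 ≈ 6.380 μg/mL.
Cmax,ss = C₀/(1 − f) ≈ 6.380/0.2859 ≈ 22.315 μg/mL.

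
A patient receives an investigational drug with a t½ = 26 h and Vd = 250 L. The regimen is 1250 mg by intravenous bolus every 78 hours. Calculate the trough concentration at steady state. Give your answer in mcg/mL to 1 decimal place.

τ = 78 h = 3 half-lives, so f = (1/2)^3 = 0.125.
At steady state, R = 1/(1 − 0.125) = 8/7.
Single-dose peak C₀ = D/Vd = 1250/250 = 5 mcg/mL.
Steady-state peak Cmax,ss = C₀·R = 5 × 8/7 ≈ 5.714 mcg/mL.
Steady-state trough Cmin,ss = Cmax,ss·f ≈ 5.714 × 0.125 ≈ 0.714 mcg/mL.

0.7 mcg/mL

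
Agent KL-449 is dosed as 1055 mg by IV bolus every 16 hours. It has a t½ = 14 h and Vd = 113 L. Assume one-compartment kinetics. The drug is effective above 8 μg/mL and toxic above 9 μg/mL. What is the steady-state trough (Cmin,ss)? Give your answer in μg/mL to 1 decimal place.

7.7 μg/mL

k = ln2/t½ = ln2/14 ≈ 0.049511 h⁻¹; fraction remaining f = e^(−kτ) = e^(−0.049511×16) ≈ 0.4529.
Accumulation ratio R = 1/(1 − f) ≈ 1/0.5471 ≈ 1.8278.
Each bolus raises the concentration by D/Vd = 1055/113 ≈ 9.336 μg/mL.
Cmax,ss = C₀/(1 − f) ≈ 9.336/0.5471 ≈ 17.065 μg/mL.
One interval later, Cmin,ss = Cmax,ss·e^(−kτ) ≈ 17.065 × 0.4529 ≈ 7.729 μg/mL.
Trough 7.7 μg/mL vs MEC 8 μg/mL: subtherapeutic.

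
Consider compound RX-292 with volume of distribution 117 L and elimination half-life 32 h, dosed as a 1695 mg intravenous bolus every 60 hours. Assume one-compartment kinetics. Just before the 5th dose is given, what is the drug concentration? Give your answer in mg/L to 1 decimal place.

f = (1/2)^(τ/t½) = (1/2)^(60/32) ≈ 0.2726.
C₀ = D/Vd = 1695/117 ≈ 14.487 mg/L.
Before the 5th dose, 4 doses have been given. Superposition: Cmin = C₀·(f + f² + … + f^4).
≈ 14.487 × (0.2726 + 0.0743 + 0.0203 + 0.0055) ≈ 14.487 × 0.3727 ≈ 5.399 mg/L.

5.4 mg/L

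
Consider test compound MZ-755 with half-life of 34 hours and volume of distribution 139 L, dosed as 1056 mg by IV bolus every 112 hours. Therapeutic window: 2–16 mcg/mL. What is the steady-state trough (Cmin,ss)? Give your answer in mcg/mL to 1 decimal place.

k = ln2/t½ = ln2/34 ≈ 0.020387 h⁻¹; fraction remaining f = e^(−kτ) = e^(−0.020387×112) ≈ 0.1019.
Accumulation ratio R = 1/(1 − f) ≈ 1/0.8981 ≈ 1.1135.
Single-dose peak C₀ = D/Vd = 1056/139 ≈ 7.597 mcg/mL.
Cmax,ss = C₀/(1 − f) ≈ 7.597/0.8981 ≈ 8.459 mcg/mL.
One interval later, Cmin,ss = Cmax,ss·e^(−kτ) ≈ 8.459 × 0.1019 ≈ 0.862 mcg/mL.
Trough 0.9 mcg/mL vs MEC 2 mcg/mL: subtherapeutic.

0.9 mcg/mL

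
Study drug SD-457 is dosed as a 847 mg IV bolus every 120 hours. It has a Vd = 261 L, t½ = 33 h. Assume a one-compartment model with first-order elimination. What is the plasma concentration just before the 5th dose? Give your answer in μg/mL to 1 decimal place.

f = (1/2)^(τ/t½) = (1/2)^(120/33) ≈ 0.0804.
C₀ = D/Vd = 847/261 ≈ 3.245 μg/mL.
Before the 5th dose, 4 doses have been given. Superposition: Cmin = C₀·(f + f² + … + f^4).
≈ 3.245 × (0.0804 + 0.0065 + 0.0005 + 0.0000) ≈ 3.245 × 0.0874 ≈ 0.284 μg/mL.

0.3 μg/mL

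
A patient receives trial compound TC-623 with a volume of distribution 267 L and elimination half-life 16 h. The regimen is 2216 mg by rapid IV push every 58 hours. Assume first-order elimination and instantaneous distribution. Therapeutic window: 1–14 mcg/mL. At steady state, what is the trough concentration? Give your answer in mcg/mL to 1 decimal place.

0.7 mcg/mL

τ/t½ = 58/16 ≈ 3.625, so fraction remaining f = (1/2)^(58/16) ≈ 0.0811.
Single-dose peak C₀ = D/Vd = 2216/267 ≈ 8.300 mcg/mL.
Steady-state trough Cmin,ss = C₀·f/(1−f) ≈ 8.300 × 0.0811/0.9189 ≈ 0.733 mcg/mL.
Trough 0.7 mcg/mL vs MEC 1 mcg/mL: subtherapeutic.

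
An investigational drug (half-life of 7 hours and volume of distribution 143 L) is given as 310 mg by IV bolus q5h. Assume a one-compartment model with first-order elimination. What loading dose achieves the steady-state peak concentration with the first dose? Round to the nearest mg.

794 mg

f = (1/2)^(5/7) ≈ 0.609507; accumulation ratio R = 1/(1−f) ≈ 2.56087.
Loading dose to hit Cmax,ss on first dose: D_load = D_maint·R ≈ 310 × 2.56087 ≈ 793.87 mg.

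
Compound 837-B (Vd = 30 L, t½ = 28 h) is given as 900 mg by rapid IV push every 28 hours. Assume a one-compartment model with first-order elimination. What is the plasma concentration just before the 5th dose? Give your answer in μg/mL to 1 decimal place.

28.1 μg/mL

f = (1/2)^(τ/t½) = (1/2)^(28/28) ≈ 0.5000.
C₀ = D/Vd = 900/30 ≈ 30.000 μg/mL.
Before the 5th dose, 4 doses have been given. Superposition: Cmin = C₀·(f + f² + … + f^4).
≈ 30.000 × (0.5000 + 0.2500 + 0.1250 + 0.0625) ≈ 30.000 × 0.9375 ≈ 28.125 μg/mL.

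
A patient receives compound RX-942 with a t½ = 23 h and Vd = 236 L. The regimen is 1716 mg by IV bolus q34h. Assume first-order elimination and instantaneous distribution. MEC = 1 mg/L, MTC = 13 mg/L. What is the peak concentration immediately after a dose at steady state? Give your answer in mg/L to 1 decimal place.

k = ln2/t½ = ln2/23 ≈ 0.030137 h⁻¹; fraction remaining f = e^(−kτ) = e^(−0.030137×34) ≈ 0.3589.
At steady state, accumulation factor R = 1/(1 − e^(−kτ)) ≈ 1.5598.
Each bolus raises the concentration by D/Vd = 1716/236 ≈ 7.271 mg/L.
Cmax,ss = C₀/(1 − f) ≈ 7.271/0.6411 ≈ 11.341 mg/L.
Peak 11.3 mg/L vs MTC 13 mg/L: below toxic threshold.

11.3 mg/L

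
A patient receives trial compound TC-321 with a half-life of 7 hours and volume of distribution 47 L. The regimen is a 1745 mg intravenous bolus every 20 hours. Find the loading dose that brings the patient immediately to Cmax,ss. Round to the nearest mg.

f = (1/2)^(20/7) ≈ 0.138011; accumulation ratio R = 1/(1−f) ≈ 1.16011.
Loading dose to hit Cmax,ss on first dose: D_load = D_maint·R ≈ 1745 × 1.16011 ≈ 2024.39 mg.

2024 mg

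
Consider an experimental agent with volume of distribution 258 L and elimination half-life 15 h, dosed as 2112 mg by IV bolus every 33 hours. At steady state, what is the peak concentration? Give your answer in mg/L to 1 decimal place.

Over one 33-h interval, 33/15 ≈ 2.2 half-lives elapse, leaving f ≈ 0.2176 of each dose.
At steady state, accumulation factor R = 1/(1 − e^(−kτ)) ≈ 1.2781.
Single-dose peak C₀ = D/Vd = 2112/258 ≈ 8.186 mg/L.
Steady-state peak Cmax,ss = C₀·R ≈ 8.186 × 1.2781 ≈ 10.463 mg/L.

10.5 mg/L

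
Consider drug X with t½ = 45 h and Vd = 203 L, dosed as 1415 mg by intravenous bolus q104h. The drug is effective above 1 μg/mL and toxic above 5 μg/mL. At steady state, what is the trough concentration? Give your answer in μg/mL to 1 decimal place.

Over one 104-h interval, 104/45 ≈ 2.3111 half-lives elapse, leaving f ≈ 0.2015 of each dose.
Each bolus raises the concentration by D/Vd = 1415/203 ≈ 6.970 μg/mL.
Steady-state trough Cmin,ss = C₀·f/(1−f) ≈ 6.970 × 0.2015/0.7985 ≈ 1.759 μg/mL.
Trough 1.8 μg/mL vs MEC 1 μg/mL: adequate.

1.8 μg/mL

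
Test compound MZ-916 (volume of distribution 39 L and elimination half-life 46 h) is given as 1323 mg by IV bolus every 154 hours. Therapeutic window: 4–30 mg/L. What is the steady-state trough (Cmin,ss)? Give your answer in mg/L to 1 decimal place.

τ/t½ = 154/46 ≈ 3.3478, so fraction remaining f = (1/2)^(154/46) ≈ 0.0982.
At steady state, accumulation factor R = 1/(1 − e^(−kτ)) ≈ 1.1089.
Each bolus raises the concentration by D/Vd = 1323/39 ≈ 33.923 mg/L.
Cmax,ss = C₀/(1 − f) ≈ 33.923/0.9018 ≈ 37.617 mg/L.
One interval later, Cmin,ss = Cmax,ss·e^(−kτ) ≈ 37.617 × 0.0982 ≈ 3.694 mg/L.
Trough 3.7 mg/L vs MEC 4 mg/L: subtherapeutic.

3.7 mg/L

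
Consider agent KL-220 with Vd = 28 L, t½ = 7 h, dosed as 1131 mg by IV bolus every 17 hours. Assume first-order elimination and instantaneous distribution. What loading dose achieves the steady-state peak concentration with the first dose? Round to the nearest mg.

1389 mg

f = (1/2)^(17/7) ≈ 0.185749; accumulation ratio R = 1/(1−f) ≈ 1.22812.
Loading dose to hit Cmax,ss on first dose: D_load = D_maint·R ≈ 1131 × 1.22812 ≈ 1389.00 mg.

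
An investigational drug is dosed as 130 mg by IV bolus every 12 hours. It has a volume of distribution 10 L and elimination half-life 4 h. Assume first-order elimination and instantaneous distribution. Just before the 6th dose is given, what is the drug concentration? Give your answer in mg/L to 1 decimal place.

f = (1/2)^(τ/t½) = (1/2)^(12/4) ≈ 0.1250.
C₀ = D/Vd = 130/10 ≈ 13.000 mg/L.
Before the 6th dose, 5 doses have been given. Superposition: Cmin = C₀·(f + f² + … + f^5).
≈ 13.000 × (0.1250 + 0.0156 + 0.0020 + 0.0002 + 0.0000) ≈ 13.000 × 0.1428 ≈ 1.856 mg/L.

1.9 mg/L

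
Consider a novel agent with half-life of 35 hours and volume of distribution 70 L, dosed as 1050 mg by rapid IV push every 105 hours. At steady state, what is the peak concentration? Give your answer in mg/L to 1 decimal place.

17.1 mg/L

τ = 105 h = 3 half-lives, so f = (1/2)^3 = 0.125.
At steady state, R = 1/(1 − 0.125) = 8/7.
Single-dose peak C₀ = D/Vd = 1050/70 = 15 mg/L.
Steady-state peak Cmax,ss = C₀·R = 15 × 8/7 ≈ 17.143 mg/L.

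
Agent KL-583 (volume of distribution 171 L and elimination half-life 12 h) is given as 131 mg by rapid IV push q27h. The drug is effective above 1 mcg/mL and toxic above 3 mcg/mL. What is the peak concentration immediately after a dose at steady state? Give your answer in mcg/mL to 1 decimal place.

k = ln2/t½ = ln2/12 ≈ 0.057762 h⁻¹; fraction remaining f = e^(−kτ) = e^(−0.057762×27) ≈ 0.2102.
At steady state, accumulation factor R = 1/(1 − e^(−kτ)) ≈ 1.2661.
Single-dose peak C₀ = D/Vd = 131/171 ≈ 0.766 mcg/mL.
Steady-state peak Cmax,ss = C₀·R ≈ 0.766 × 1.2661 ≈ 0.970 mcg/mL.
Peak 1.0 mcg/mL vs MTC 3 mcg/mL: below toxic threshold.

1.0 mcg/mL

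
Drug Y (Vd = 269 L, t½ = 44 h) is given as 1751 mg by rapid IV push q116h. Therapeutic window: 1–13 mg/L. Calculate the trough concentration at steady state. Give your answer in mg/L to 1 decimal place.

1.2 mg/L

τ/t½ = 116/44 ≈ 2.6364, so fraction remaining f = (1/2)^(116/44) ≈ 0.1608.
Accumulation ratio R = 1/(1 − f) ≈ 1/0.8392 ≈ 1.1916.
Single-dose peak C₀ = D/Vd = 1751/269 ≈ 6.509 mg/L.
Cmax,ss = C₀/(1 − f) ≈ 6.509/0.8392 ≈ 7.756 mg/L.
Steady-state trough Cmin,ss = Cmax,ss·f ≈ 7.756 × 0.1608 ≈ 1.247 mg/L.
Trough 1.2 mg/L vs MEC 1 mg/L: adequate.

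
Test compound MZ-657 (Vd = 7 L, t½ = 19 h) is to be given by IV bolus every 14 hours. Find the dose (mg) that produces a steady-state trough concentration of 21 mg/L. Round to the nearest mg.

98 mg

τ/t½ = 14/19 ≈ 0.73684, so f = (1/2)^(14/19) ≈ 0.600051.
Cmin,ss = (D/Vd)·f/(1−f), so D = Cmin,ss·Vd·(1−f)/f.
D = 21 × 7 × (1−f)/f ≈ 21 × 7 × 0.66653 ≈ 97.98 mg.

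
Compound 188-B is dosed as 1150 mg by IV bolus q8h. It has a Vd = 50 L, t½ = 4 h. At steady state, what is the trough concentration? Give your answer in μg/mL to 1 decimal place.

τ = 8 h = 2 half-lives, so f = (1/2)^2 = 0.25.
At steady state, R = 1/(1 − 0.25) = 4/3.
Single-dose peak C₀ = D/Vd = 1150/50 = 23 μg/mL.
Steady-state peak Cmax,ss = C₀·R = 23 × 4/3 ≈ 30.667 μg/mL.
Steady-state trough Cmin,ss = Cmax,ss·f ≈ 30.667 × 0.25 ≈ 7.667 μg/mL.

7.7 μg/mL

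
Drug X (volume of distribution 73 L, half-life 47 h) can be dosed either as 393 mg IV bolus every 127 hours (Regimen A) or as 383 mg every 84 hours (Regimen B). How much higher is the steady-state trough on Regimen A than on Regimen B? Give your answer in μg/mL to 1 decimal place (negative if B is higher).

Regimen A: f = (1/2)^(127/47) ≈ 0.1537; Cmin,ss = (393/73)·f/(1−f) ≈ 0.978 μg/mL.
Regimen B: f = (1/2)^(84/47) ≈ 0.2897; Cmin,ss = (383/73)·f/(1−f) ≈ 2.140 μg/mL.
Difference ≈ 0.978 − 2.140 ≈ -1.162 μg/mL.

-1.2 μg/mL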